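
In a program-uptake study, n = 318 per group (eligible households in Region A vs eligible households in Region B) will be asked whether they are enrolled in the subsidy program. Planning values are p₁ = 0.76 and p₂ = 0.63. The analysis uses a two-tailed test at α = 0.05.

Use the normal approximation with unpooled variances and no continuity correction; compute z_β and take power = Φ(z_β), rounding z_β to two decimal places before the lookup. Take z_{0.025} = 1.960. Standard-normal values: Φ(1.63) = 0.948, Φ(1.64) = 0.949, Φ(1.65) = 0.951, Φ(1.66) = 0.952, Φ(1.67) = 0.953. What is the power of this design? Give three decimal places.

z_β = |p₁−p₂|·√(n/[p₁q₁+p₂q₂]) − z_{α/2}
    = 0.13 · √(318/0.4155) − 1.960
    = 0.13 · 27.6648 − 1.960
    = 3.5964 − 1.960 = 1.6364 → 1.64
Power = Φ(1.64) = 0.949.

Power ≈ 0.949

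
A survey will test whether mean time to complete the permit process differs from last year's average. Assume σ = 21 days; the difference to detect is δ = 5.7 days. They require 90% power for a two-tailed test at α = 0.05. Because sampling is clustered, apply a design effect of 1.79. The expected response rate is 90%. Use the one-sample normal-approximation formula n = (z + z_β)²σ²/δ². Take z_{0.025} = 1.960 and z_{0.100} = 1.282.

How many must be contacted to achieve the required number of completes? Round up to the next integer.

n = 284

n = (z_{α/2} + z_β)² · σ² / δ²
  = (1.960 + 1.282)² · 21² / 5.7²
  = 10.5106 · 441 / 32.49
  = 142.66
Design effect: 1.79 × 142.66 = 255.37.
Adjust for 90% response: 255.37 / 0.90 = 283.74.
Round up → n = 284.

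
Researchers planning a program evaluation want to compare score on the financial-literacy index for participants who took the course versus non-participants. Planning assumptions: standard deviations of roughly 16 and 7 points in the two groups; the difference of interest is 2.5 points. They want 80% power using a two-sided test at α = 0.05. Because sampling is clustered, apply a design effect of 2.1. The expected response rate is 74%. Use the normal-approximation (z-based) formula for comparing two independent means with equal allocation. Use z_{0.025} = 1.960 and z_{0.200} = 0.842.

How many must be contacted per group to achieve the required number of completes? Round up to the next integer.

n = (z_{α/2} + z_β)² · (σ₁² + σ₂²) / δ²
  = (1.960 + 0.842)² · (16² + 7² = 305) / 2.5²
  = 7.8512 · 305 / 6.25
  = 383.14
Design effect: 2.1 × 383.14 = 804.59.
Adjust for 74% response: 804.59 / 0.74 = 1087.29.
Round up → n = 1088 per group.

n = 1088 per group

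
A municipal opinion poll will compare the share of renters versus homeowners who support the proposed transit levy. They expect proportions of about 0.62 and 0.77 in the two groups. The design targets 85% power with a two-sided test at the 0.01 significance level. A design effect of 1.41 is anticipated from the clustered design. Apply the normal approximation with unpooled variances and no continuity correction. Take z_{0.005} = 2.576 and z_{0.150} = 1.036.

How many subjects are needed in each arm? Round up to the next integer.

n = 338 per group

n = (z_{α/2} + z_β)² · [p₁(1−p₁) + p₂(1−p₂)] / (p₁ − p₂)²
  = (2.576 + 1.036)² · (0.62·0.38 + 0.77·0.23) / (-0.15)²
  = (3.612)² · (0.2356 + 0.1771) / 0.0225
  = 13.0465 · 0.4127 / 0.0225
  = 239.30
Design effect: 1.41 × 239.30 = 337.42.
Round up → n = 338 per group.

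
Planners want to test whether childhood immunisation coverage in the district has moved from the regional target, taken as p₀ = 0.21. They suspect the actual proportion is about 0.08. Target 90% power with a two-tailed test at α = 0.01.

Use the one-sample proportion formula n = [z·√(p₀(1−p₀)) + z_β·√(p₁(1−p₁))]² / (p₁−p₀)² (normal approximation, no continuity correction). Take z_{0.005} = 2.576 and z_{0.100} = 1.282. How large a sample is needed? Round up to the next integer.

n = 116

n = [z_{α/2}·√(p₀q₀) + z_β·√(p₁q₁)]² / (p₁ − p₀)²
  = [2.576·√(0.21·0.79) + 1.282·√(0.08·0.92)]² / (-0.13)²
  = [2.576·0.4073 + 1.282·0.2713]² / 0.0169
  = [1.3970]² / 0.0169
  = 115.48
Round up → n = 116.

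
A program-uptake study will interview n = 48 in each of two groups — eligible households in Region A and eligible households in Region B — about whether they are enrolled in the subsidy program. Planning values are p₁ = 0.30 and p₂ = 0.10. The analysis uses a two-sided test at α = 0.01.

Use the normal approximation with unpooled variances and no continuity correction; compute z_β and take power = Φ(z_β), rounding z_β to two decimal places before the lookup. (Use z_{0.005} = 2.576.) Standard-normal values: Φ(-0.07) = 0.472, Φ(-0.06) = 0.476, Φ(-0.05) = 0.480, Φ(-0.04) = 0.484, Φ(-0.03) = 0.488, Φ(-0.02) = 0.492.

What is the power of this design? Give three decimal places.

Power ≈ 0.480

z_β = |p₁−p₂|·√(n/[p₁q₁+p₂q₂]) − z_{α/2}
    = 0.20 · √(48/0.3000) − 2.576
    = 0.20 · 12.6491 − 2.576
    = 2.5298 − 2.576 = -0.0462 → -0.05
Power = Φ(-0.05) = 0.480.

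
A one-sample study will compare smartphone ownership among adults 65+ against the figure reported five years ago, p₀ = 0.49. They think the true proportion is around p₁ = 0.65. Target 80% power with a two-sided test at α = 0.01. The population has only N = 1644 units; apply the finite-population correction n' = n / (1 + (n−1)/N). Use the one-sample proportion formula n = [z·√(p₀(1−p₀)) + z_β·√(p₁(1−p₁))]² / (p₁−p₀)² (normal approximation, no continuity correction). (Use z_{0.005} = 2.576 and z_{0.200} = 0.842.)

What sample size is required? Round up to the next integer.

n = [z_{α/2}·√(p₀q₀) + z_β·√(p₁q₁)]² / (p₁ − p₀)²
  = [2.576·√(0.49·0.51) + 0.842·√(0.65·0.35)]² / (0.16)²
  = [2.576·0.4999 + 0.842·0.4770]² / 0.0256
  = [1.6894]² / 0.0256
  = 111.48
Finite-population correction (N = 1644): 111.48 / (1 + (111.48 − 1)/1644) = 104.46.
Round up → n = 105.

n = 105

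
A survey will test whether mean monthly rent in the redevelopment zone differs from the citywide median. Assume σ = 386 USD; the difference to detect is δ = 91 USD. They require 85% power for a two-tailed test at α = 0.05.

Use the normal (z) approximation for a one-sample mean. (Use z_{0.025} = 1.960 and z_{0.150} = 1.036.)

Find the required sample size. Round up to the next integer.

n = 162

n = (z_{α/2} + z_β)² · σ² / δ²
  = (1.960 + 1.036)² · 386² / 91²
  = 8.9760 · 148996 / 8281
  = 161.50
Round up → n = 162.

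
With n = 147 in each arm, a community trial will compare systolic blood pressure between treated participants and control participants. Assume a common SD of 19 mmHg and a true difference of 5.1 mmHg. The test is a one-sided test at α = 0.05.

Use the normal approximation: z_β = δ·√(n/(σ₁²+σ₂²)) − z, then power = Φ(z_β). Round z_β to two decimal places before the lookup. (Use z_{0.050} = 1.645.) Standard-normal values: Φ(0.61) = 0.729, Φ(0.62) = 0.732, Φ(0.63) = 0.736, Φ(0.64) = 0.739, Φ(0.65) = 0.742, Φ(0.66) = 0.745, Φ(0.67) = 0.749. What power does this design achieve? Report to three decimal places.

z_β = δ·√(n/(σ₁²+σ₂²)) − z_α
    = 5.1 · √(147/722) − 1.645
    = 5.1 · 0.45122 − 1.645
    = 2.3012 − 1.645 = 0.6562 → 0.66
Power = Φ(0.66) = 0.745.

Power ≈ 0.745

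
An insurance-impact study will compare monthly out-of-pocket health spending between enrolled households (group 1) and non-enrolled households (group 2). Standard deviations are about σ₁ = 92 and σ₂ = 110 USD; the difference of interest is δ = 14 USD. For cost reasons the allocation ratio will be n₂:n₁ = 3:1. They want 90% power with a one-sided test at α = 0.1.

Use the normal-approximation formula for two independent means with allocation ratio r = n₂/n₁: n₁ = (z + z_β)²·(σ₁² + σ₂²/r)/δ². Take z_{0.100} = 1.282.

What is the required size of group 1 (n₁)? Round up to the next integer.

n₁ = (z_α + z_β)² · (σ₁² + σ₂²/r) / δ²
   = (1.282 + 1.282)² · (92² + 110²/3) / 14²
   = 6.5741 · (8464 + 4033.3) / 196
   = 6.5741 · 12497.3 / 196
   = 419.18
Round up → n₁ = 420; n₂ = r·n₁ = 3 × 420 = 1260.

n₁ = 420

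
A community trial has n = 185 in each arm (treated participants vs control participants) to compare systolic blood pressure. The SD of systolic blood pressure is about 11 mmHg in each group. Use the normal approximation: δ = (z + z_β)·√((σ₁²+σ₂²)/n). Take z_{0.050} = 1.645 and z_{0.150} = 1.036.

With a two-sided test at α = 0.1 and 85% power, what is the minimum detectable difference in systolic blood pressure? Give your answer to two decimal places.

δ = (z_{α/2} + z_β) · √((σ₁²+σ₂²)/n)
  = (1.645 + 1.036) · √(242/185)
  = 2.681 · √1.3081
  = 2.681 · 1.1437
  = 3.0663

Minimum detectable difference ≈ 3.07 mmHg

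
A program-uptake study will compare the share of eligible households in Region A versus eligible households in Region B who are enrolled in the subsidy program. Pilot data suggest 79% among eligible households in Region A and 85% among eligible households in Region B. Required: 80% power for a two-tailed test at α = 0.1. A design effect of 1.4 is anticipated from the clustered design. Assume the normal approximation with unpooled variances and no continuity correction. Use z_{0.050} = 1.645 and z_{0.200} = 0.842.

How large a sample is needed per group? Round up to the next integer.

n = 706 per group

n = (z_{α/2} + z_β)² · [p₁(1−p₁) + p₂(1−p₂)] / (p₁ − p₂)²
  = (1.645 + 0.842)² · (0.79·0.21 + 0.85·0.15) / (-0.06)²
  = (2.487)² · (0.1659 + 0.1275) / 0.0036
  = 6.1852 · 0.2934 / 0.0036
  = 504.09
Design effect: 1.4 × 504.09 = 705.73.
Round up → n = 706 per group.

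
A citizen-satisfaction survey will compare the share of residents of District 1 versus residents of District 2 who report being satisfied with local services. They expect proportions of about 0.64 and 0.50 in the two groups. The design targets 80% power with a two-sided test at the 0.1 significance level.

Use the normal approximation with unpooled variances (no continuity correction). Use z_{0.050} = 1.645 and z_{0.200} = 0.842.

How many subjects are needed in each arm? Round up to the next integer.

n = (z_{α/2} + z_β)² · [p₁(1−p₁) + p₂(1−p₂)] / (p₁ − p₂)²
  = (1.645 + 0.842)² · (0.64·0.36 + 0.50·0.50) / (0.14)²
  = (2.487)² · (0.2304 + 0.2500) / 0.0196
  = 6.1852 · 0.4804 / 0.0196
  = 151.60
Round up → n = 152 per group.

n = 152 per group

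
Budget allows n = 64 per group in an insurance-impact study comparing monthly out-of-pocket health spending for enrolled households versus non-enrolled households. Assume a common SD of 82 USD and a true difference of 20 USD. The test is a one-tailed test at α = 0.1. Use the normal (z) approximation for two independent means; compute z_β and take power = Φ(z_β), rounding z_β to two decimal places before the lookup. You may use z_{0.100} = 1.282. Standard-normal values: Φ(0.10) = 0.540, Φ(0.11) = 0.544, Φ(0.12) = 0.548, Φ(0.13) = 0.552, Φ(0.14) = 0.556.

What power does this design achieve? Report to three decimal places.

z_β = δ·√(n/(σ₁²+σ₂²)) − z_α
    = 20 · √(64/13448) − 1.282
    = 20 · 0.06899 − 1.282
    = 1.3797 − 1.282 = 0.0977 → 0.10
Power = Φ(0.10) = 0.540.

Power ≈ 0.540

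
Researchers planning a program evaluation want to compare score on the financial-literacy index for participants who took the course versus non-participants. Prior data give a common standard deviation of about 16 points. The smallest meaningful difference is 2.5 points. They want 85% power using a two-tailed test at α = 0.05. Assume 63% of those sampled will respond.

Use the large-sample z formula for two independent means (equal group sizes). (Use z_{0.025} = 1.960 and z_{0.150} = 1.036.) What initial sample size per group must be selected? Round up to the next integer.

n = 1168 per group

n = (z_{α/2} + z_β)² · (σ₁² + σ₂²) / δ²
  = (1.960 + 1.036)² · (2·16² = 512) / 2.5²
  = 8.9760 · 512 / 6.25
  = 735.32
Adjust for 63% response: 735.32 / 0.63 = 1167.17.
Round up → n = 1168 per group.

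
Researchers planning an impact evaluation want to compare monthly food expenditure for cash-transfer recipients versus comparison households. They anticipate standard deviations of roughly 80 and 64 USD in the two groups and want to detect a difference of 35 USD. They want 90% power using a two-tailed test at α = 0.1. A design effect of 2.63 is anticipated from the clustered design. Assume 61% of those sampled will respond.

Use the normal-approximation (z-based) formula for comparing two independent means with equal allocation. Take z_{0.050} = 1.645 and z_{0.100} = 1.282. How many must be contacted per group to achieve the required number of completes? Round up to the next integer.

n = (z_{α/2} + z_β)² · (σ₁² + σ₂²) / δ²
  = (1.645 + 1.282)² · (80² + 64² = 10496) / 35²
  = 8.5673 · 10496 / 1225
  = 73.41
Design effect: 2.63 × 73.41 = 193.06.
Adjust for 61% response: 193.06 / 0.61 = 316.49.
Round up → n = 317 per group.

n = 317 per group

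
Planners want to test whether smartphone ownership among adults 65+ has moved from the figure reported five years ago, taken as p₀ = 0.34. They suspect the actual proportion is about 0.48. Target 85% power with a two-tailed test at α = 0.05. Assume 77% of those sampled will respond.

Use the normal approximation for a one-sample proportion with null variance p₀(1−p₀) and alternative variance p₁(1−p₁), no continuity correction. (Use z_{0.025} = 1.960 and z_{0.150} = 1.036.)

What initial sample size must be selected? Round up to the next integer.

n = [z_{α/2}·√(p₀q₀) + z_β·√(p₁q₁)]² / (p₁ − p₀)²
  = [1.960·√(0.34·0.66) + 1.036·√(0.48·0.52)]² / (0.14)²
  = [1.960·0.4737 + 1.036·0.4996]² / 0.0196
  = [1.4461]² / 0.0196
  = 106.69
Adjust for 77% response: 106.69 / 0.77 = 138.56.
Round up → n = 139.

n = 139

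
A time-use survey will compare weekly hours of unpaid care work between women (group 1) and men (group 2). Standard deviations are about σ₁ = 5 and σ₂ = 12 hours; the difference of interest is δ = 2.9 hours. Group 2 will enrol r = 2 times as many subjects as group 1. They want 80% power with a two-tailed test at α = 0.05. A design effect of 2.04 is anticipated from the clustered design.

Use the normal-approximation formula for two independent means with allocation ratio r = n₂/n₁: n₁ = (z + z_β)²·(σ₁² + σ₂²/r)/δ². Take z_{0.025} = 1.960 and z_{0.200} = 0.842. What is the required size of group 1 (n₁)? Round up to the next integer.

n₁ = 185

n₁ = (z_{α/2} + z_β)² · (σ₁² + σ₂²/r) / δ²
   = (1.960 + 0.842)² · (5² + 12²/2) / 2.9²
   = 7.8512 · (25 + 72) / 8.41
   = 7.8512 · 97 / 8.41
   = 90.55
Design effect: 2.04 × 90.55 = 184.73.
Round up → n₁ = 185; n₂ = r·n₁ = 2 × 185 = 370.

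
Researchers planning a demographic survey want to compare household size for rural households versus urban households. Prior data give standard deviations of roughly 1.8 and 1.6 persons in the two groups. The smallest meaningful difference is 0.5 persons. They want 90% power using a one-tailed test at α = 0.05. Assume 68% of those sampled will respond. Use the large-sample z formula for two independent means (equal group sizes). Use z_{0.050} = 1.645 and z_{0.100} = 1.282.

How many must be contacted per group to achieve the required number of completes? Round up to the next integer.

n = (z_α + z_β)² · (σ₁² + σ₂²) / δ²
  = (1.645 + 1.282)² · (1.8² + 1.6² = 5.8) / 0.5²
  = 8.5673 · 5.8 / 0.25
  = 198.76
Adjust for 68% response: 198.76 / 0.68 = 292.30.
Round up → n = 293 per group.

n = 293 per group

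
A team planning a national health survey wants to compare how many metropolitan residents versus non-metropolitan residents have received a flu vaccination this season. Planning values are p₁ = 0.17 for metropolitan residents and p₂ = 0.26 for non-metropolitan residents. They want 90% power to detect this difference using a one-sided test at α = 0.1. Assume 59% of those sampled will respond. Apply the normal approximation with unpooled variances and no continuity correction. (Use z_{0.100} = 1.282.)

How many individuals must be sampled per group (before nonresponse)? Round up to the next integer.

n = (z_α + z_β)² · [p₁(1−p₁) + p₂(1−p₂)] / (p₁ − p₂)²
  = (1.282 + 1.282)² · (0.17·0.83 + 0.26·0.74) / (-0.09)²
  = (2.564)² · (0.1411 + 0.1924) / 0.0081
  = 6.5741 · 0.3335 / 0.0081
  = 270.67
Adjust for 59% response: 270.67 / 0.59 = 458.77.
Round up → n = 459 per group.

n = 459 per group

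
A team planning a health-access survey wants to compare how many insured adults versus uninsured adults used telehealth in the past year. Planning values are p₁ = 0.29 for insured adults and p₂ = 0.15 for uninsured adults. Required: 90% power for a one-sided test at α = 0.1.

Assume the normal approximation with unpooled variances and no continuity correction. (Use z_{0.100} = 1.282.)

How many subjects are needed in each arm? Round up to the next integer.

n = (z_α + z_β)² · [p₁(1−p₁) + p₂(1−p₂)] / (p₁ − p₂)²
  = (1.282 + 1.282)² · (0.29·0.71 + 0.15·0.85) / (0.14)²
  = (2.564)² · (0.2059 + 0.1275) / 0.0196
  = 6.5741 · 0.3334 / 0.0196
  = 111.83
Round up → n = 112 per group.

n = 112 per group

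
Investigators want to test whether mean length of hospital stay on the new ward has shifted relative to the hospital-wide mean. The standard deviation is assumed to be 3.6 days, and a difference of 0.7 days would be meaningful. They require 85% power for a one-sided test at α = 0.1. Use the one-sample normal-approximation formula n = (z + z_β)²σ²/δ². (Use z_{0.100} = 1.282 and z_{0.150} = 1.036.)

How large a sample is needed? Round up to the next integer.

n = (z_α + z_β)² · σ² / δ²
  = (1.282 + 1.036)² · 3.6² / 0.7²
  = 5.3731 · 12.96 / 0.49
  = 142.11
Round up → n = 143.

n = 143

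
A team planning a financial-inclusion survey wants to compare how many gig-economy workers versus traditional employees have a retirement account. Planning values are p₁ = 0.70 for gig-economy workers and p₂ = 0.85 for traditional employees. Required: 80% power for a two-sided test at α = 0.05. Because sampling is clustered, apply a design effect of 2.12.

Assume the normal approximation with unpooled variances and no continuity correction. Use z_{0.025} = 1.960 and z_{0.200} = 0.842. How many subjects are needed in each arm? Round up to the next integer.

n = 250 per group

n = (z_{α/2} + z_β)² · [p₁(1−p₁) + p₂(1−p₂)] / (p₁ − p₂)²
  = (1.960 + 0.842)² · (0.70·0.30 + 0.85·0.15) / (-0.15)²
  = (2.802)² · (0.2100 + 0.1275) / 0.0225
  = 7.8512 · 0.3375 / 0.0225
  = 117.77
Design effect: 2.12 × 117.77 = 249.67.
Round up → n = 250 per group.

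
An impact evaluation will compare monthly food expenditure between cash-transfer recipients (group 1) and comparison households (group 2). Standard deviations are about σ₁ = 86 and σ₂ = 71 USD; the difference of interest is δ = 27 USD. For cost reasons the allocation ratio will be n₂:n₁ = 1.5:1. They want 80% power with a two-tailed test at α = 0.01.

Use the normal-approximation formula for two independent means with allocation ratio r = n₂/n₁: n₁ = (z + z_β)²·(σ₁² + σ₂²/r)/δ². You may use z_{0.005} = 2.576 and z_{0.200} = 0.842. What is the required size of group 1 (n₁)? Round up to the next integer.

n₁ = 173

n₁ = (z_{α/2} + z_β)² · (σ₁² + σ₂²/r) / δ²
   = (2.576 + 0.842)² · (86² + 71²/1.5) / 27²
   = 11.6827 · (7396 + 3360.7) / 729
   = 11.6827 · 10756.7 / 729
   = 172.38
Round up → n₁ = 173; n₂ = r·n₁ = 1.5 × 173 = 260.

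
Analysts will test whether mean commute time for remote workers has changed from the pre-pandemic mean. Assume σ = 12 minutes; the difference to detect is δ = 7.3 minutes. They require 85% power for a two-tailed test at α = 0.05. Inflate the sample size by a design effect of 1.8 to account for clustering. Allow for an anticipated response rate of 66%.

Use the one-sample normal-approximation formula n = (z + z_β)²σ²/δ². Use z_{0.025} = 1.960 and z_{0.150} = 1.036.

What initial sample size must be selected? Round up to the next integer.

n = 67

n = (z_{α/2} + z_β)² · σ² / δ²
  = (1.960 + 1.036)² · 12² / 7.3²
  = 8.9760 · 144 / 53.29
  = 24.25
Design effect: 1.8 × 24.25 = 43.66.
Adjust for 66% response: 43.66 / 0.66 = 66.15.
Round up → n = 67.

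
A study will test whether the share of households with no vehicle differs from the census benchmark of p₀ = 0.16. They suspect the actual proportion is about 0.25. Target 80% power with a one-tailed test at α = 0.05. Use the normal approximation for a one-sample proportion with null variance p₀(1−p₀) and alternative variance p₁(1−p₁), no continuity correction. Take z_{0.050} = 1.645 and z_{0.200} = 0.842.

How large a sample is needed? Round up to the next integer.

n = [z_α·√(p₀q₀) + z_β·√(p₁q₁)]² / (p₁ − p₀)²
  = [1.645·√(0.16·0.84) + 0.842·√(0.25·0.75)]² / (0.09)²
  = [1.645·0.3666 + 0.842·0.4330]² / 0.0081
  = [0.9677]² / 0.0081
  = 115.60
Round up → n = 116.

n = 116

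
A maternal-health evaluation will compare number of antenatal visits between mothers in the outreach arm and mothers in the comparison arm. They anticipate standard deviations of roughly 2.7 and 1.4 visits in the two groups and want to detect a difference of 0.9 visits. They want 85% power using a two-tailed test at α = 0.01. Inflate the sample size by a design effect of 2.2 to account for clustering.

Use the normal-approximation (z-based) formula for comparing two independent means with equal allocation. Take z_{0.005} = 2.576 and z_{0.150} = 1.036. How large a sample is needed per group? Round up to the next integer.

n = 328 per group

n = (z_{α/2} + z_β)² · (σ₁² + σ₂²) / δ²
  = (2.576 + 1.036)² · (2.7² + 1.4² = 9.25) / 0.9²
  = 13.0465 · 9.25 / 0.81
  = 148.99
Design effect: 2.2 × 148.99 = 327.77.
Round up → n = 328 per group.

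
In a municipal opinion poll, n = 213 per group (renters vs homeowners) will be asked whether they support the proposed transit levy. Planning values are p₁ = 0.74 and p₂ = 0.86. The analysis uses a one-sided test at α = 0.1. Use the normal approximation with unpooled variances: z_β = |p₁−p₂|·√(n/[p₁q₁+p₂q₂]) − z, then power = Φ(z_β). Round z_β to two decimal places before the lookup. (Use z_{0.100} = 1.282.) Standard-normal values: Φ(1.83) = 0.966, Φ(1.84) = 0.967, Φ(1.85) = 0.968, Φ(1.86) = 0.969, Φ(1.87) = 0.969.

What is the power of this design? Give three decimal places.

Power ≈ 0.968

z_β = |p₁−p₂|·√(n/[p₁q₁+p₂q₂]) − z_α
    = 0.12 · √(213/0.3128) − 1.282
    = 0.12 · 26.0949 − 1.282
    = 3.1314 − 1.282 = 1.8494 → 1.85
Power = Φ(1.85) = 0.968.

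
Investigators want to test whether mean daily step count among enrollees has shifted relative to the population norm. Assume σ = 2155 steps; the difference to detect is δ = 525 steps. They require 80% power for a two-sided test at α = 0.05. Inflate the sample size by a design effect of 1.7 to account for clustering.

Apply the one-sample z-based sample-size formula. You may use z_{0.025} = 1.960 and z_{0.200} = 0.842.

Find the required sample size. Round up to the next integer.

n = (z_{α/2} + z_β)² · σ² / δ²
  = (1.960 + 0.842)² · 2155² / 525²
  = 7.8512 · 4644025 / 275625
  = 132.29
Design effect: 1.7 × 132.29 = 224.89.
Round up → n = 225.

n = 225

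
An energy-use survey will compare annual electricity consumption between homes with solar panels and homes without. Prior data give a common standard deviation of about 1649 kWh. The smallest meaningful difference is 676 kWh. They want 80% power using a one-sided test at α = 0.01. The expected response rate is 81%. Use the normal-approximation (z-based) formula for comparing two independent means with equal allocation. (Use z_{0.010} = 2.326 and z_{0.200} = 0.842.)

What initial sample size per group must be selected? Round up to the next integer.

n = 148 per group

n = (z_α + z_β)² · (σ₁² + σ₂²) / δ²
  = (2.326 + 0.842)² · (2·1649² = 5438402) / 676²
  = 10.0362 · 5438402 / 456976
  = 119.44
Adjust for 81% response: 119.44 / 0.81 = 147.46.
Round up → n = 148 per group.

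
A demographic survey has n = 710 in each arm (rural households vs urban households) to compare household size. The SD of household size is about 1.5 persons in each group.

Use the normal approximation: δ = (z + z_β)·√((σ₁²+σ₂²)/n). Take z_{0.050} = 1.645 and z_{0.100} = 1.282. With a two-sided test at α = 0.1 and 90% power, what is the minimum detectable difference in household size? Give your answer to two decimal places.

δ = (z_{α/2} + z_β) · √((σ₁²+σ₂²)/n)
  = (1.645 + 1.282) · √(4.5/710)
  = 2.927 · √0.00634
  = 2.927 · 0.0796
  = 0.2330

Minimum detectable difference ≈ 0.23 persons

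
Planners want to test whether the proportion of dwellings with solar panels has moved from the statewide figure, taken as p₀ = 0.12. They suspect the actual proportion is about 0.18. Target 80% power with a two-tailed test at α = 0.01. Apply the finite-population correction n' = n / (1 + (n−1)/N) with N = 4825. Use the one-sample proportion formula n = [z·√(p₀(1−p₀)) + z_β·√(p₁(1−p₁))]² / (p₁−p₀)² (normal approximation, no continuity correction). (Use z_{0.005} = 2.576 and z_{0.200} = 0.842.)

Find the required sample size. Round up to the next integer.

n = 348

n = [z_{α/2}·√(p₀q₀) + z_β·√(p₁q₁)]² / (p₁ − p₀)²
  = [2.576·√(0.12·0.88) + 0.842·√(0.18·0.82)]² / (0.06)²
  = [2.576·0.3250 + 0.842·0.3842]² / 0.0036
  = [1.1606]² / 0.0036
  = 374.16
Finite-population correction (N = 4825): 374.16 / (1 + (374.16 − 1)/4825) = 347.30.
Round up → n = 348.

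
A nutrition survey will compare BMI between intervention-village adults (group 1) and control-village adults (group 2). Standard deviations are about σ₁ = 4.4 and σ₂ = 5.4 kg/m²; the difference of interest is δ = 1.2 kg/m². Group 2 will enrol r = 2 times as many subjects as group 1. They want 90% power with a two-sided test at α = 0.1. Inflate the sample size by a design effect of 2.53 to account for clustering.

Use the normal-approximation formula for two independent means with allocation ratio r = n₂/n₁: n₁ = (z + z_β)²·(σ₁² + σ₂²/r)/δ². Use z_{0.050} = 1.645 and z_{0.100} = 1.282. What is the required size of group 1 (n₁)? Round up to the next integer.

n₁ = (z_{α/2} + z_β)² · (σ₁² + σ₂²/r) / δ²
   = (1.645 + 1.282)² · (4.4² + 5.4²/2) / 1.2²
   = 8.5673 · (19.36 + 14.58) / 1.44
   = 8.5673 · 33.94 / 1.44
   = 201.93
Design effect: 2.53 × 201.93 = 510.88.
Round up → n₁ = 511; n₂ = r·n₁ = 2 × 511 = 1022.

n₁ = 511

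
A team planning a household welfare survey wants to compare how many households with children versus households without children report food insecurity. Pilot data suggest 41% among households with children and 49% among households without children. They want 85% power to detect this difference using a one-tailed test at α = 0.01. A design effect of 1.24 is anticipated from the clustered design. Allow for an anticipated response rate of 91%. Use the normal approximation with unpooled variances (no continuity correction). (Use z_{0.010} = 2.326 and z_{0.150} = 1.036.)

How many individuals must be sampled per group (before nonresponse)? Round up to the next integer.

n = (z_α + z_β)² · [p₁(1−p₁) + p₂(1−p₂)] / (p₁ − p₂)²
  = (2.326 + 1.036)² · (0.41·0.59 + 0.49·0.51) / (-0.08)²
  = (3.362)² · (0.2419 + 0.2499) / 0.0064
  = 11.3030 · 0.4918 / 0.0064
  = 868.57
Design effect: 1.24 × 868.57 = 1077.02.
Adjust for 91% response: 1077.02 / 0.91 = 1183.54.
Round up → n = 1184 per group.

n = 1184 per group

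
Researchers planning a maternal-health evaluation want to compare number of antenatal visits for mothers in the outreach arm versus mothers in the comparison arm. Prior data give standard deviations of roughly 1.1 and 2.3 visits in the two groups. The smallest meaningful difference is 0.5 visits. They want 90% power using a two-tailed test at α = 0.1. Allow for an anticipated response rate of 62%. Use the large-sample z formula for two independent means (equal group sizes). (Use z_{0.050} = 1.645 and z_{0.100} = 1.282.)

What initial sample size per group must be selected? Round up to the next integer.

n = 360 per group

n = (z_{α/2} + z_β)² · (σ₁² + σ₂²) / δ²
  = (1.645 + 1.282)² · (1.1² + 2.3² = 6.5) / 0.5²
  = 8.5673 · 6.5 / 0.25
  = 222.75
Adjust for 62% response: 222.75 / 0.62 = 359.28.
Round up → n = 360 per group.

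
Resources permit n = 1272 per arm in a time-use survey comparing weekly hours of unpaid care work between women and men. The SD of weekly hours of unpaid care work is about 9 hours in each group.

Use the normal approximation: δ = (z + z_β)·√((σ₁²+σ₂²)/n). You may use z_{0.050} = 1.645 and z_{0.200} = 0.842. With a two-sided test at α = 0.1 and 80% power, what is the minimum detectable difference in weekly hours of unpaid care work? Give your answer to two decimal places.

δ = (z_{α/2} + z_β) · √((σ₁²+σ₂²)/n)
  = (1.645 + 0.842) · √(162/1272)
  = 2.487 · √0.12736
  = 2.487 · 0.3569
  = 0.8875

Minimum detectable difference ≈ 0.89 hours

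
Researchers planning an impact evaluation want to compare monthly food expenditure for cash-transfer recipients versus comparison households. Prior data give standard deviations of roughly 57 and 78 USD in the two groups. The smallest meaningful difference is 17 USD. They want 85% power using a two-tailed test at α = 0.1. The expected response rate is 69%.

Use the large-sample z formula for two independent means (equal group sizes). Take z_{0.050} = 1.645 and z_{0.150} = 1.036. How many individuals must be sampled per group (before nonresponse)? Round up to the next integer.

n = 337 per group

n = (z_{α/2} + z_β)² · (σ₁² + σ₂²) / δ²
  = (1.645 + 1.036)² · (57² + 78² = 9333) / 17²
  = 7.1878 · 9333 / 289
  = 232.12
Adjust for 69% response: 232.12 / 0.69 = 336.41.
Round up → n = 337 per group.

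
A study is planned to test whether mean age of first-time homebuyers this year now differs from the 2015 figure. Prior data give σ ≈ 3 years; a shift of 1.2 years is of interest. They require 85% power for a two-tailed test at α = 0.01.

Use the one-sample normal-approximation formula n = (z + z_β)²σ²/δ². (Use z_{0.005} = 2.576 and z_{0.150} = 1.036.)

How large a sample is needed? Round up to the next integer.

n = 82

n = (z_{α/2} + z_β)² · σ² / δ²
  = (2.576 + 1.036)² · 3² / 1.2²
  = 13.0465 · 9 / 1.44
  = 81.54
Round up → n = 82.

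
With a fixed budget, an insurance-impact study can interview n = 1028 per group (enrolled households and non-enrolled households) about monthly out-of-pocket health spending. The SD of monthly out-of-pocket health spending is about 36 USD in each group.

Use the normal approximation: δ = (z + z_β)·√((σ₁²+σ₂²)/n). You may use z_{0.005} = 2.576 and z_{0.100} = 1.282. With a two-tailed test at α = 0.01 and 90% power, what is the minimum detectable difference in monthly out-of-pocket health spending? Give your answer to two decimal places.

δ = (z_{α/2} + z_β) · √((σ₁²+σ₂²)/n)
  = (2.576 + 1.282) · √(2592/1028)
  = 3.858 · √2.5214
  = 3.858 · 1.5879
  = 6.1261

Minimum detectable difference ≈ 6.13 USD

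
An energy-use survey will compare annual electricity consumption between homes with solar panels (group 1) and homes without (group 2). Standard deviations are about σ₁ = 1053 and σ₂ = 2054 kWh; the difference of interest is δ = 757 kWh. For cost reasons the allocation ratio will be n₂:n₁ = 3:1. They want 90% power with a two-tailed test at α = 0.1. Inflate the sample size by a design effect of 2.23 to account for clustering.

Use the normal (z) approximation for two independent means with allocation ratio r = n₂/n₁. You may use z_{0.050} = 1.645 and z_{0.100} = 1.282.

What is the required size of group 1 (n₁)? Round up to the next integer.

n₁ = 84

n₁ = (z_{α/2} + z_β)² · (σ₁² + σ₂²/r) / δ²
   = (1.645 + 1.282)² · (1053² + 2054²/3) / 757²
   = 8.5673 · (1108809 + 1406305.3) / 573049
   = 8.5673 · 2515114.3 / 573049
   = 37.60
Design effect: 2.23 × 37.60 = 83.85.
Round up → n₁ = 84; n₂ = r·n₁ = 3 × 84 = 252.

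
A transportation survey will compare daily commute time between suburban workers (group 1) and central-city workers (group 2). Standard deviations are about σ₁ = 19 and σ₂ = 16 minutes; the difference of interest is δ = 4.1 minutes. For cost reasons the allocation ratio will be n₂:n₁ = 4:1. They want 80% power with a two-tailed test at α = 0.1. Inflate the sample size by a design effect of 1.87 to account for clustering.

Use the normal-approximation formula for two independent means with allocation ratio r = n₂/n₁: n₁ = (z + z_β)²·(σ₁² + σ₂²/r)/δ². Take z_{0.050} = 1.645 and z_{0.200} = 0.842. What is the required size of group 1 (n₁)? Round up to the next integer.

n₁ = (z_{α/2} + z_β)² · (σ₁² + σ₂²/r) / δ²
   = (1.645 + 0.842)² · (19² + 16²/4) / 4.1²
   = 6.1852 · (361 + 64) / 16.81
   = 6.1852 · 425 / 16.81
   = 156.38
Design effect: 1.87 × 156.38 = 292.42.
Round up → n₁ = 293; n₂ = r·n₁ = 4 × 293 = 1172.

n₁ = 293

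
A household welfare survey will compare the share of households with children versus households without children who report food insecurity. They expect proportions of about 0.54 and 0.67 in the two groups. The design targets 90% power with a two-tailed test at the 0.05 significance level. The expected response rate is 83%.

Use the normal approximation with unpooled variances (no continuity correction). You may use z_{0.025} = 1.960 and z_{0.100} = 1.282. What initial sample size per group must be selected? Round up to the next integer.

n = (z_{α/2} + z_β)² · [p₁(1−p₁) + p₂(1−p₂)] / (p₁ − p₂)²
  = (1.960 + 1.282)² · (0.54·0.46 + 0.67·0.33) / (-0.13)²
  = (3.242)² · (0.2484 + 0.2211) / 0.0169
  = 10.5106 · 0.4695 / 0.0169
  = 291.99
Adjust for 83% response: 291.99 / 0.83 = 351.80.
Round up → n = 352 per group.

n = 352 per group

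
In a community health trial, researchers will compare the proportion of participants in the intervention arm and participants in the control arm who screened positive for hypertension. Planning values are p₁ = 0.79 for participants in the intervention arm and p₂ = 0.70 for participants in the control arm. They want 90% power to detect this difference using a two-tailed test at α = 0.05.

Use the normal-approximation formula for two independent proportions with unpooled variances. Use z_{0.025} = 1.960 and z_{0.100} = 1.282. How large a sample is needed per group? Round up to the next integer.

n = 488 per group

n = (z_{α/2} + z_β)² · [p₁(1−p₁) + p₂(1−p₂)] / (p₁ − p₂)²
  = (1.960 + 1.282)² · (0.79·0.21 + 0.70·0.30) / (0.09)²
  = (3.242)² · (0.1659 + 0.2100) / 0.0081
  = 10.5106 · 0.3759 / 0.0081
  = 487.77
Round up → n = 488 per group.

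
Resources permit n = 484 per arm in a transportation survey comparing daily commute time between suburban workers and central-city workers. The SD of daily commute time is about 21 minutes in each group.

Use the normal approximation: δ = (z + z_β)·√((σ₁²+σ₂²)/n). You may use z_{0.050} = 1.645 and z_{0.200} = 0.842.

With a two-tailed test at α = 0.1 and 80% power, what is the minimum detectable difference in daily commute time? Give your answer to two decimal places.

δ = (z_{α/2} + z_β) · √((σ₁²+σ₂²)/n)
  = (1.645 + 0.842) · √(882/484)
  = 2.487 · √1.8223
  = 2.487 · 1.3499
  = 3.3573

Minimum detectable difference ≈ 3.36 minutes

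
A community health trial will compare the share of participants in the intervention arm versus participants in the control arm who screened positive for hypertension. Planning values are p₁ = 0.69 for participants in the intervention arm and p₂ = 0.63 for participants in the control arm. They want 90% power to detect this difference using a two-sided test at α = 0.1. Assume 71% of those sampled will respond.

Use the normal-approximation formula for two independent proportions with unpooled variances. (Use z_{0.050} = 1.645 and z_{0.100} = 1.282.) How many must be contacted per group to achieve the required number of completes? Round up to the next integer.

n = 1499 per group

n = (z_{α/2} + z_β)² · [p₁(1−p₁) + p₂(1−p₂)] / (p₁ − p₂)²
  = (1.645 + 1.282)² · (0.69·0.31 + 0.63·0.37) / (0.06)²
  = (2.927)² · (0.2139 + 0.2331) / 0.0036
  = 8.5673 · 0.4470 / 0.0036
  = 1063.78
Adjust for 71% response: 1063.78 / 0.71 = 1498.28.
Round up → n = 1499 per group.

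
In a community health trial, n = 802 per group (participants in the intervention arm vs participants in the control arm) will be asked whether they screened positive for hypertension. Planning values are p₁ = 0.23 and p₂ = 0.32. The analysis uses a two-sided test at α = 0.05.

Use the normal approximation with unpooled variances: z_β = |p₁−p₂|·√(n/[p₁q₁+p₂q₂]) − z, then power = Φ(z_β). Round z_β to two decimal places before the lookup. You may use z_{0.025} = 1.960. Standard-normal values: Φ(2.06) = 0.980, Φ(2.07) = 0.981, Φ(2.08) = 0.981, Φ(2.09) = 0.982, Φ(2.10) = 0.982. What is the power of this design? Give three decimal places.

z_β = |p₁−p₂|·√(n/[p₁q₁+p₂q₂]) − z_{α/2}
    = 0.09 · √(802/0.3947) − 1.960
    = 0.09 · 45.0769 − 1.960
    = 4.0569 − 1.960 = 2.0969 → 2.10
Power = Φ(2.10) = 0.982.

Power ≈ 0.982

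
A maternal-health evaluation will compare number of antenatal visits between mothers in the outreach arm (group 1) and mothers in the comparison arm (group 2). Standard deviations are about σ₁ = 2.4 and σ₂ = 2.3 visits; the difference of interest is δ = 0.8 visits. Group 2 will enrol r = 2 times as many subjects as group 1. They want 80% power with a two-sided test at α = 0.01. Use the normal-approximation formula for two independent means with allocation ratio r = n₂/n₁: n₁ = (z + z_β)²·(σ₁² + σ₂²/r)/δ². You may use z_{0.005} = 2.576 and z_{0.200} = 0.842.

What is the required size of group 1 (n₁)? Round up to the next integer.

n₁ = 154

n₁ = (z_{α/2} + z_β)² · (σ₁² + σ₂²/r) / δ²
   = (2.576 + 0.842)² · (2.4² + 2.3²/2) / 0.8²
   = 11.6827 · (5.76 + 2.645) / 0.64
   = 11.6827 · 8.405 / 0.64
   = 153.43
Round up → n₁ = 154; n₂ = r·n₁ = 2 × 154 = 308.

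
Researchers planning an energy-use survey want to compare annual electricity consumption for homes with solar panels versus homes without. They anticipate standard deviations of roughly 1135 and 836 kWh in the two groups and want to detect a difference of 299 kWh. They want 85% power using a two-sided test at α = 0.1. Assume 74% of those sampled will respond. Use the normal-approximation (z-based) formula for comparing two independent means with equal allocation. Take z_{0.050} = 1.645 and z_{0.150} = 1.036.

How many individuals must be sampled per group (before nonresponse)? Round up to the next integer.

n = (z_{α/2} + z_β)² · (σ₁² + σ₂²) / δ²
  = (1.645 + 1.036)² · (1135² + 836² = 1987121) / 299²
  = 7.1878 · 1987121 / 89401
  = 159.76
Adjust for 74% response: 159.76 / 0.74 = 215.90.
Round up → n = 216 per group.

n = 216 per group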